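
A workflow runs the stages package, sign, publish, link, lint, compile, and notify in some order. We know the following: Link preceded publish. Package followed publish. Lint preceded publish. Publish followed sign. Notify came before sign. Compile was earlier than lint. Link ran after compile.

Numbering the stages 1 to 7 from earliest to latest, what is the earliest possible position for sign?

Notify must come before sign — 1 forced predecessor.
Nothing else is forced ahead of sign, so its earliest slot is position 1 + 1 = 2.

2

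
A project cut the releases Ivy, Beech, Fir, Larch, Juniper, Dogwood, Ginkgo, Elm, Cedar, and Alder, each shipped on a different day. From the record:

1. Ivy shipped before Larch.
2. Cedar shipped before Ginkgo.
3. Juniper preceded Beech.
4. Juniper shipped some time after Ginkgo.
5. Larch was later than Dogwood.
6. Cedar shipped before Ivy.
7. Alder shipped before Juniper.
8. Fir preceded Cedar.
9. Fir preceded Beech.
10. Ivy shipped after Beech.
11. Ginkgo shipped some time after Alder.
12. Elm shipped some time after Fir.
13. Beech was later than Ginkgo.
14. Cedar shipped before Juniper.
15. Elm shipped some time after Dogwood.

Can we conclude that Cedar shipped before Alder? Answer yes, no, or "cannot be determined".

No chain of stated constraints runs from Cedar to Alder, and none runs from Alder to Cedar either.
So the relative order of Cedar and Alder is not fixed by the given facts.

cannot be determined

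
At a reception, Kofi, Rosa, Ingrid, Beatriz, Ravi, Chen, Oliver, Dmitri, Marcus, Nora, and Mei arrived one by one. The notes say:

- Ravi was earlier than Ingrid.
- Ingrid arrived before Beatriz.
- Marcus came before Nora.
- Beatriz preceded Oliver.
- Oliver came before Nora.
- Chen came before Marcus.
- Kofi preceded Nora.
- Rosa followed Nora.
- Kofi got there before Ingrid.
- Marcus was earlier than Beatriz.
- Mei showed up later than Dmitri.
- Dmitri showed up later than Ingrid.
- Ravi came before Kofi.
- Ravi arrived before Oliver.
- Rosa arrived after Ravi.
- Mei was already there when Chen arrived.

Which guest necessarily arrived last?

Every other guest has a chain of constraints placing them before Rosa, so Rosa is last.

Rosa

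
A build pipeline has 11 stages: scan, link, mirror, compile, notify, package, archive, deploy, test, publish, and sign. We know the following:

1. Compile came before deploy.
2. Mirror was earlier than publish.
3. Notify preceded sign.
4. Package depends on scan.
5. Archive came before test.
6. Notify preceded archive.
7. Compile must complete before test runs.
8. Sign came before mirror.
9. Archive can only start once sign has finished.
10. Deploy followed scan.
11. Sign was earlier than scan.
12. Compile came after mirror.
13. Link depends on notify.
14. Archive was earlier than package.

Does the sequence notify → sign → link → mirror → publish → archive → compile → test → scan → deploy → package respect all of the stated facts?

Check each stated constraint against the proposed order — e.g. archive is ahead of package; sign is ahead of scan. Every pair is in the required order; nothing is violated.

yes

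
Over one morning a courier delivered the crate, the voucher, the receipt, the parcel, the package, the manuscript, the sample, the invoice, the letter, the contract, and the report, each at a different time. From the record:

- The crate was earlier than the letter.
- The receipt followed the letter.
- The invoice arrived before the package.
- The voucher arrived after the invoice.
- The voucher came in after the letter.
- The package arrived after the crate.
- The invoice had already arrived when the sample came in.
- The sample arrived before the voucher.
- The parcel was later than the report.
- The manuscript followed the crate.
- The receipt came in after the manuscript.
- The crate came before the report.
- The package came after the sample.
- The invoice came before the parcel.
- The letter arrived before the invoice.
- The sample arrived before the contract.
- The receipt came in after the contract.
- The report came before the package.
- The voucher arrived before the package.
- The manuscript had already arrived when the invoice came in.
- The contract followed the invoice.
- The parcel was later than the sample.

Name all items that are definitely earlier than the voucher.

the crate, the invoice, the letter, the manuscript, the sample

Directly stated before the voucher: the invoice, the letter, and the sample.
The crate reaches the voucher via the crate → the letter → the voucher.
The manuscript reaches the voucher via the manuscript → the invoice → the voucher.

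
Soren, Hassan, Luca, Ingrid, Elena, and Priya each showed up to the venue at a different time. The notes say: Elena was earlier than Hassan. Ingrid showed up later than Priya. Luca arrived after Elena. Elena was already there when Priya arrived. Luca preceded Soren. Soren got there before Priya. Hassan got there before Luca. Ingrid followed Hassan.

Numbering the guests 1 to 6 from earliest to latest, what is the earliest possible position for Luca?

3

Elena and Hassan must both come before Luca — 2 forced predecessors.
Nothing else is forced ahead of Luca, so their earliest slot is position 2 + 1 = 3.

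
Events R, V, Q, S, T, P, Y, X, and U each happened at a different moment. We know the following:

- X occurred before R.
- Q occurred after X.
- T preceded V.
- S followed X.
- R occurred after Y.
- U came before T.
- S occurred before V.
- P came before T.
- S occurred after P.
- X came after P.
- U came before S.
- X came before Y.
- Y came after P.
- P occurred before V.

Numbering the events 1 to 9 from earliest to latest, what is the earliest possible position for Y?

P and X must both come before Y — 2 forced predecessors.
Nothing else is forced ahead of Y, so its earliest slot is position 2 + 1 = 3.

3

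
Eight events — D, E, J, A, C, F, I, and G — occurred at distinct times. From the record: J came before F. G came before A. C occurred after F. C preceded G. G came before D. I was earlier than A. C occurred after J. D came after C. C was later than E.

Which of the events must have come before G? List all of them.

C, E, F, J

Directly stated before G: C.
E reaches G via E → C → G.
F reaches G via F → C → G.
J reaches G via J → C → G.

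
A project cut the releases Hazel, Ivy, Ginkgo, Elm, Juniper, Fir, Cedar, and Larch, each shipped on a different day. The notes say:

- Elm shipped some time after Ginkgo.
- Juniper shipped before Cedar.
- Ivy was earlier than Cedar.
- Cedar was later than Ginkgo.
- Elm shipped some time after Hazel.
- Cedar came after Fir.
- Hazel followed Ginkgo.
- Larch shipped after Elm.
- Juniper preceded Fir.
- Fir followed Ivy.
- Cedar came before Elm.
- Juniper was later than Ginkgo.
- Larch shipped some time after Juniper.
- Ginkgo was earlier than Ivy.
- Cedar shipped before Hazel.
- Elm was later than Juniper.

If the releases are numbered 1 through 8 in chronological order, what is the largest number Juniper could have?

Juniper must come before Cedar, Elm, Fir, Hazel, and Larch — 5 releases forced after it.
Everything else can be placed before Juniper in some valid order, so Juniper can sit as late as position 8 − 5 = 3.

3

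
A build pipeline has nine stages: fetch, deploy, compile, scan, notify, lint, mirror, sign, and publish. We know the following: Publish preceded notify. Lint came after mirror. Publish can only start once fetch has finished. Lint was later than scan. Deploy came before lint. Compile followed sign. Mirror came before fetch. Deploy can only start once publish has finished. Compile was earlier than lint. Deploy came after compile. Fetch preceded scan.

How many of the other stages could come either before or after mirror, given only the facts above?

2

Forced after mirror: deploy, fetch, lint, notify, publish, and scan.
That leaves compile and sign with no forced order relative to mirror — 2.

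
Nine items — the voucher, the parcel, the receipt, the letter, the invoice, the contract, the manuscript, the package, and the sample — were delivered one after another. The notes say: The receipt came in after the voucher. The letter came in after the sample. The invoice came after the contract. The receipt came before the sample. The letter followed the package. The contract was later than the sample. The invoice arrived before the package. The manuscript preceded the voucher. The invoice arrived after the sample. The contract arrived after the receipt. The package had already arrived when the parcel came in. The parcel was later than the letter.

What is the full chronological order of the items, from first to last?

The constraints fix every adjacent pair, so only one ordering works:
the manuscript → the voucher → the receipt → the sample → the contract → the invoice → the package → the letter → the parcel.

the manuscript, the voucher, the receipt, the sample, the contract, the invoice, the package, the letter, the parcel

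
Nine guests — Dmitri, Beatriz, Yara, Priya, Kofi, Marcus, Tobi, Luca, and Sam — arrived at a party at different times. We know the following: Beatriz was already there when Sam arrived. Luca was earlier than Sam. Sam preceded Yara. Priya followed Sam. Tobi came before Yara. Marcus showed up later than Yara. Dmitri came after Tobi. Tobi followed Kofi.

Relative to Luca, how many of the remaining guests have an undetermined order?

4

Forced after Luca: Marcus, Priya, Sam, and Yara.
That leaves Beatriz, Dmitri, Kofi, and Tobi with no forced order relative to Luca — 4.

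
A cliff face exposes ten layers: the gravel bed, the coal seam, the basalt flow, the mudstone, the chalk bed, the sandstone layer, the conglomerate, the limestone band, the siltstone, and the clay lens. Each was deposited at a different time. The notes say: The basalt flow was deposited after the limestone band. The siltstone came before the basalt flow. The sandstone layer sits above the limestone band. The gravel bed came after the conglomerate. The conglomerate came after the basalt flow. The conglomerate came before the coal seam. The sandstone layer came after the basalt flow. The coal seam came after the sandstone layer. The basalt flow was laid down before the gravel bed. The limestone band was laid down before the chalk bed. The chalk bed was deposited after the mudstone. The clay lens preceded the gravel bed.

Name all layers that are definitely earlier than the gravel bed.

Directly stated before the gravel bed: the basalt flow, the clay lens, and the conglomerate.
The limestone band reaches the gravel bed via the limestone band → the basalt flow → the gravel bed.
The siltstone reaches the gravel bed via the siltstone → the basalt flow → the gravel bed.
No chain forces the coal seam (or any of the others) ahead of the gravel bed.

the basalt flow, the clay lens, the conglomerate, the limestone band, the siltstone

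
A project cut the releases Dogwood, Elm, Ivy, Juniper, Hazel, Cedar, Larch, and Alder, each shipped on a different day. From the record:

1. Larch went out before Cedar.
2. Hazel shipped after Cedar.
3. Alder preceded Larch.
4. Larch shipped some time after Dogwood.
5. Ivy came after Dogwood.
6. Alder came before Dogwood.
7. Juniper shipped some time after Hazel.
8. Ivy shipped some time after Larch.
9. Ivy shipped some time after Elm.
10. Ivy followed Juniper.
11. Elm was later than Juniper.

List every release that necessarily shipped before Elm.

Directly stated before Elm: Juniper.
Alder reaches Elm via Alder → Larch → Cedar → Hazel → Juniper → Elm.
Cedar reaches Elm via Cedar → Hazel → Juniper → Elm.
Dogwood reaches Elm via Dogwood → Larch → Cedar → Hazel → Juniper → Elm.
Likewise Hazel and Larch each reach Elm by chaining the stated constraints.

Alder, Cedar, Dogwood, Hazel, Juniper, Larch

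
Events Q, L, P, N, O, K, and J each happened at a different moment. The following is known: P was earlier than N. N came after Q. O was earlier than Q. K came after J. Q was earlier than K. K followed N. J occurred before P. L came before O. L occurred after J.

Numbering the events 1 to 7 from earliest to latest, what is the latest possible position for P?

5

P must come before K and N — 2 events forced after it.
Everything else can be placed before P in some valid order, so P can sit as late as position 7 − 2 = 5.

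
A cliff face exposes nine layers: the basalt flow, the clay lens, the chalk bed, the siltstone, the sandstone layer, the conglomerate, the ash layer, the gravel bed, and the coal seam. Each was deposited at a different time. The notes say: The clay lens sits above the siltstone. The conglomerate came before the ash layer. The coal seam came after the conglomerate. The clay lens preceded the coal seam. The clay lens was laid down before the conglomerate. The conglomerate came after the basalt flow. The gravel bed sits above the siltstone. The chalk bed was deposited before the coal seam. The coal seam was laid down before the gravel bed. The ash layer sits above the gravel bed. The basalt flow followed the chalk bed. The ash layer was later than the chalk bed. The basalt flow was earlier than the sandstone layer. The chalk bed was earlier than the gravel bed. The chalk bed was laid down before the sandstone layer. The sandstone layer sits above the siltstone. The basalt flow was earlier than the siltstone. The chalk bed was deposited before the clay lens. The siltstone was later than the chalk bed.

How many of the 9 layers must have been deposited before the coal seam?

5

Directly stated before the coal seam: the chalk bed, the clay lens, and the conglomerate.
The basalt flow reaches the coal seam via the basalt flow → the conglomerate → the coal seam.
The siltstone reaches the coal seam via the siltstone → the clay lens → the coal seam.
That's the basalt flow, the chalk bed, the clay lens, the conglomerate, and the siltstone — 5 in all.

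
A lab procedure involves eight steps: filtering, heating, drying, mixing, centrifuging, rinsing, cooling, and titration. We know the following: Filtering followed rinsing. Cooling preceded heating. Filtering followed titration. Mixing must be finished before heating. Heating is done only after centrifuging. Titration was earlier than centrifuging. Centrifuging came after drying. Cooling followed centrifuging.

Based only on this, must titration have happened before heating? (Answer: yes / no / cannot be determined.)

yes

Chain the constraints: titration → centrifuging → heating. Each link is directly stated, so titration comes before heating.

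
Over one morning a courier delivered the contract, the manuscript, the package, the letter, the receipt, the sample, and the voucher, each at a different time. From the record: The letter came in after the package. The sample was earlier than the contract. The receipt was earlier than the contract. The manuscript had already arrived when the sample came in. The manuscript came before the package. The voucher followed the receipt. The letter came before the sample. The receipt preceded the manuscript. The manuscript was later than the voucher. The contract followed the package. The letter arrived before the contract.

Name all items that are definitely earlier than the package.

the manuscript, the receipt, the voucher

Directly stated before the package: the manuscript.
The receipt reaches the package via the receipt → the manuscript → the package.
The voucher reaches the package via the voucher → the manuscript → the package.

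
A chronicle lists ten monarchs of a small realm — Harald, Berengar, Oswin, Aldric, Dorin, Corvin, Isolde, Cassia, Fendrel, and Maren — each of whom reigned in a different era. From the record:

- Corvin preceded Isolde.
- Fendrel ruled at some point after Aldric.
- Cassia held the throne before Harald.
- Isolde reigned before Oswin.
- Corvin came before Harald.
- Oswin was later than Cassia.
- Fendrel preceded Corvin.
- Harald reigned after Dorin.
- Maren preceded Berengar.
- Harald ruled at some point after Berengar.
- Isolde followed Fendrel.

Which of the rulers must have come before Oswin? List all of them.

Directly stated before Oswin: Cassia and Isolde.
Aldric reaches Oswin via Aldric → Fendrel → Isolde → Oswin.
Corvin reaches Oswin via Corvin → Isolde → Oswin.
Fendrel reaches Oswin via Fendrel → Isolde → Oswin.
No chain forces Berengar (or any of the others) ahead of Oswin.

Aldric, Cassia, Corvin, Fendrel, Isolde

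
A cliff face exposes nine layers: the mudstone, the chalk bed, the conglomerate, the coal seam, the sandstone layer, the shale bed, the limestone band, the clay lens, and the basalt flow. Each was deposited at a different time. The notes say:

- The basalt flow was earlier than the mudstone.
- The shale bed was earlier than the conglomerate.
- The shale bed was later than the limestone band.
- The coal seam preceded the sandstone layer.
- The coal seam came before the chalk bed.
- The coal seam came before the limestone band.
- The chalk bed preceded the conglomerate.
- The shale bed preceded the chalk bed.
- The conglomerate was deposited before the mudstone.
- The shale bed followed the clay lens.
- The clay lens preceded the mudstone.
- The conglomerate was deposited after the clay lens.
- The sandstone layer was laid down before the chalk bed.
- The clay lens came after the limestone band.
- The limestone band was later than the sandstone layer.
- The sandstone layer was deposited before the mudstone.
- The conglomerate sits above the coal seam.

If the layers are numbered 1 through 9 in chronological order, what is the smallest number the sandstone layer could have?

2

The coal seam must come before the sandstone layer — 1 forced predecessor.
Nothing else is forced ahead of the sandstone layer, so its earliest slot is position 1 + 1 = 2.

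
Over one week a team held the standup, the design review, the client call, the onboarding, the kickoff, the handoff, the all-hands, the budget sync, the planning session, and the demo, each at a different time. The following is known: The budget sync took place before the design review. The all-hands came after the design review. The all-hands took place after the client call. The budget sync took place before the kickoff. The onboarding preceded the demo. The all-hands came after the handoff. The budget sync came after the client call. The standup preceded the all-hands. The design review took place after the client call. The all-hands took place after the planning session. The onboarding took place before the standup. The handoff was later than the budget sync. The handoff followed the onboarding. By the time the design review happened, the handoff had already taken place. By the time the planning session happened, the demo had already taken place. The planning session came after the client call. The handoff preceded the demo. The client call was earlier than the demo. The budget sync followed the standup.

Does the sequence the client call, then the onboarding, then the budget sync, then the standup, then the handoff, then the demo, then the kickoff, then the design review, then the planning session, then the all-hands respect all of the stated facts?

The constraints require the standup before the budget sync, but in the proposed sequence the budget sync appears ahead of the standup. That one violation is enough.

no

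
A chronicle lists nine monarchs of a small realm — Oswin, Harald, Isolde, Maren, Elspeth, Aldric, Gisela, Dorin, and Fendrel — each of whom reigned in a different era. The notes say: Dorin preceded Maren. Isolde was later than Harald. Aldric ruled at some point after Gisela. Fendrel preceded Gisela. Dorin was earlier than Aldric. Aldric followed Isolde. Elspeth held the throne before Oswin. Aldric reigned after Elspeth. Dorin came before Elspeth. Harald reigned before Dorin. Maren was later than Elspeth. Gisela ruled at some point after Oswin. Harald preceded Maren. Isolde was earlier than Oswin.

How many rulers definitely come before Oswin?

Directly stated before Oswin: Elspeth and Isolde.
Dorin reaches Oswin via Dorin → Elspeth → Oswin.
Harald reaches Oswin via Harald → Isolde → Oswin.
That's Dorin, Elspeth, Harald, and Isolde — 4 in all.

4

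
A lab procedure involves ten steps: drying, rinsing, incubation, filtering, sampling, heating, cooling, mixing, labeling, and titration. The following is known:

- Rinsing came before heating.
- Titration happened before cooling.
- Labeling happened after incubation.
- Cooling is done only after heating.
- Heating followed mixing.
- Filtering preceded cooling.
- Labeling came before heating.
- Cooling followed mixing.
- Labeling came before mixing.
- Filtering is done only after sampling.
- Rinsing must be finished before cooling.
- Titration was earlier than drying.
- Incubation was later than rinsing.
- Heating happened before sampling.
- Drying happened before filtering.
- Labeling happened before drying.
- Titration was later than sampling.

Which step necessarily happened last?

Every other step has a chain of constraints placing it before cooling, so cooling is last.

cooling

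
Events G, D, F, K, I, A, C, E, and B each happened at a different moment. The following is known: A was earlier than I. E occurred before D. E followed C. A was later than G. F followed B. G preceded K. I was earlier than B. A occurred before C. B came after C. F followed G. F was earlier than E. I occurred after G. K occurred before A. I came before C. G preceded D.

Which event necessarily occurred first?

G has a chain of constraints placing it before every other event, so G must be first.

G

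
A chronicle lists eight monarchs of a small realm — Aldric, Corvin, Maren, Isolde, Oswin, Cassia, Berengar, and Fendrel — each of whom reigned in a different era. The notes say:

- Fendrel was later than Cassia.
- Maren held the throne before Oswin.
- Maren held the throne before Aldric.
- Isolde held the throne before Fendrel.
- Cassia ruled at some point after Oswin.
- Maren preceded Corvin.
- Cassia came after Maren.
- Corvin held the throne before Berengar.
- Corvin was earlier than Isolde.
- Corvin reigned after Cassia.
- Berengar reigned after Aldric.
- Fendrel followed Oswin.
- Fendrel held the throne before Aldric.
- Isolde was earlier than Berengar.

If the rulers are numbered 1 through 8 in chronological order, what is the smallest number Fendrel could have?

6

Cassia, Corvin, Isolde, Maren, and Oswin must all come before Fendrel — 5 forced predecessors.
Nothing else is forced ahead of Fendrel, so their earliest slot is position 5 + 1 = 6.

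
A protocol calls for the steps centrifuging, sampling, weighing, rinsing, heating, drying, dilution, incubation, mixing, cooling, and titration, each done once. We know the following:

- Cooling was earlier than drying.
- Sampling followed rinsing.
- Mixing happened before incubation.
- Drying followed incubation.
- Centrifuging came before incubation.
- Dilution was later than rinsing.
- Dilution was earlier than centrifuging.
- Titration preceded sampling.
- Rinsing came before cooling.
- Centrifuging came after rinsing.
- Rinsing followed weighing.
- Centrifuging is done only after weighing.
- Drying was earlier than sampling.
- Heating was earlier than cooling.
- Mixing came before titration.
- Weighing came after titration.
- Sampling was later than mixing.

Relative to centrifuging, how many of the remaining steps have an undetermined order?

2

Forced before centrifuging: dilution, mixing, rinsing, titration, and weighing; forced after centrifuging: drying, incubation, and sampling.
That leaves cooling and heating with no forced order relative to centrifuging — 2.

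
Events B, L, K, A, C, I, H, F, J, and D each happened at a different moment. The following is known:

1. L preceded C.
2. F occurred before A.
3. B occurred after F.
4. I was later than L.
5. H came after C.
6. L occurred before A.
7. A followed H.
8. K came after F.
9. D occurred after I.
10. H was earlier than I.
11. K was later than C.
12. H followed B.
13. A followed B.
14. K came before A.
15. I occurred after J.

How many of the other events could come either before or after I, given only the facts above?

Forced before I: B, C, F, H, J, and L; forced after I: D.
That leaves A and K with no forced order relative to I — 2.

2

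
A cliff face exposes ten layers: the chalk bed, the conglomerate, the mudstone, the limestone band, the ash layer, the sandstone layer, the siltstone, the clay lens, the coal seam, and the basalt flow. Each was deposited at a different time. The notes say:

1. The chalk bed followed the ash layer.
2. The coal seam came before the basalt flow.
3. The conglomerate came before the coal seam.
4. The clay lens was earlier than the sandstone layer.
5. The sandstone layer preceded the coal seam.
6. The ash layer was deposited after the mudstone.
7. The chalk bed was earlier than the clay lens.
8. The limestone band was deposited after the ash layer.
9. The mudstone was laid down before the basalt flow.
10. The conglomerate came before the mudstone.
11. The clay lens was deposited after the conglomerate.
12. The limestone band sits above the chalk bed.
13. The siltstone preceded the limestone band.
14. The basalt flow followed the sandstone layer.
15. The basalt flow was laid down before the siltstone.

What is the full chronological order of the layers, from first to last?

The constraints fix every adjacent pair, so only one ordering works:
the conglomerate → the mudstone → the ash layer → the chalk bed → the clay lens → the sandstone layer → the coal seam → the basalt flow → the siltstone → the limestone band.

the conglomerate, the mudstone, the ash layer, the chalk bed, the clay lens, the sandstone layer, the coal seam, the basalt flow, the siltstone, the limestone band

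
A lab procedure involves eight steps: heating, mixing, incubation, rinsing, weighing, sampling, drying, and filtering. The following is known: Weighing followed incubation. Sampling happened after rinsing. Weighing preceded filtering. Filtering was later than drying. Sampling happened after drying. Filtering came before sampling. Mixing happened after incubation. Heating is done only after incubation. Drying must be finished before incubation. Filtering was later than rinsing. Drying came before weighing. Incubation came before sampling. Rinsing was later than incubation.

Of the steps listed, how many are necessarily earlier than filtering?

Directly stated before filtering: drying, rinsing, and weighing.
Incubation reaches filtering via incubation → weighing → filtering.
No chain forces sampling (or any of the others) ahead of filtering.
That's drying, incubation, rinsing, and weighing — 4 in all.

4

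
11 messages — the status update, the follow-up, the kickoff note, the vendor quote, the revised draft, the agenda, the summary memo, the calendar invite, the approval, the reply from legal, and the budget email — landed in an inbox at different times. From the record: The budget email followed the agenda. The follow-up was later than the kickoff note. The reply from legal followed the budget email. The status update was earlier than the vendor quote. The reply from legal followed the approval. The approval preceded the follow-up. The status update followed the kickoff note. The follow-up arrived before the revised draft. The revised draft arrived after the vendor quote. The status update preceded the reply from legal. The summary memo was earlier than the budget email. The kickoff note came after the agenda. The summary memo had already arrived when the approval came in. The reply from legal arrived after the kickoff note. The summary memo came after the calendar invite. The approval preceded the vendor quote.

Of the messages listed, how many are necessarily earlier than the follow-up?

5

Directly stated before the follow-up: the approval and the kickoff note.
The agenda reaches the follow-up via the agenda → the kickoff note → the follow-up.
The calendar invite reaches the follow-up via the calendar invite → the summary memo → the approval → the follow-up.
The summary memo reaches the follow-up via the summary memo → the approval → the follow-up.
That's the agenda, the approval, the calendar invite, the kickoff note, and the summary memo — 5 in all.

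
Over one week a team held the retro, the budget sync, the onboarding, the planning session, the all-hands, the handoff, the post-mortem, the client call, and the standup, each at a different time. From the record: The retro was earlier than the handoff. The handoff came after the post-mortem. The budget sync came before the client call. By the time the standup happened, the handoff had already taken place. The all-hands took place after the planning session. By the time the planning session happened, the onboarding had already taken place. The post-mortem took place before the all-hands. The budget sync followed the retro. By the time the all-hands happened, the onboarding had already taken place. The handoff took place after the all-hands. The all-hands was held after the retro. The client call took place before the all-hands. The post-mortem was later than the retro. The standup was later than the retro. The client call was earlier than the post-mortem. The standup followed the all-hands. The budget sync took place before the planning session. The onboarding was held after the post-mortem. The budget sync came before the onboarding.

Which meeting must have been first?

the retro

The retro has a chain of constraints placing it before every other meeting, so the retro must be first.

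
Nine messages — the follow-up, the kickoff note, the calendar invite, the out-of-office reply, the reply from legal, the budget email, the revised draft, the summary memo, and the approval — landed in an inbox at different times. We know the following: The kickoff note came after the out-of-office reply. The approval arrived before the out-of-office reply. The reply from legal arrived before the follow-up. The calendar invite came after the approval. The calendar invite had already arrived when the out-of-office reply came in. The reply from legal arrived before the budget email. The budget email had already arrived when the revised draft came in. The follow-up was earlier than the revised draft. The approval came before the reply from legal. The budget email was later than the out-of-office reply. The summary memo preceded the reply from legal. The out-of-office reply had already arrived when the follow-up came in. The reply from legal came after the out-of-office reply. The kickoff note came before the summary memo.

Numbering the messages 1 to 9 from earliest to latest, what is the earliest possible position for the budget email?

7

The approval, the calendar invite, the kickoff note, the out-of-office reply, the reply from legal, and the summary memo must all come before the budget email — 6 forced predecessors.
Nothing else is forced ahead of the budget email, so its earliest slot is position 6 + 1 = 7.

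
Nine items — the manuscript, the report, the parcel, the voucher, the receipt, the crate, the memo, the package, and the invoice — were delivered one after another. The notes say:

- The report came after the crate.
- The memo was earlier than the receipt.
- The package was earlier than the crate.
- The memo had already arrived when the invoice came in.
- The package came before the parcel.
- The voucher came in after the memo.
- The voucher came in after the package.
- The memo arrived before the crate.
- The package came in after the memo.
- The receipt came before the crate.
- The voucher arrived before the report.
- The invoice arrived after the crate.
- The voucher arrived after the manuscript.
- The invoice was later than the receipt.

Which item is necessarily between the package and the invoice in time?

the crate

Tracing the constraints gives the package → the crate → the invoice, so the crate sits after the package and before the invoice.
No other item is forced both after the package and before the invoice.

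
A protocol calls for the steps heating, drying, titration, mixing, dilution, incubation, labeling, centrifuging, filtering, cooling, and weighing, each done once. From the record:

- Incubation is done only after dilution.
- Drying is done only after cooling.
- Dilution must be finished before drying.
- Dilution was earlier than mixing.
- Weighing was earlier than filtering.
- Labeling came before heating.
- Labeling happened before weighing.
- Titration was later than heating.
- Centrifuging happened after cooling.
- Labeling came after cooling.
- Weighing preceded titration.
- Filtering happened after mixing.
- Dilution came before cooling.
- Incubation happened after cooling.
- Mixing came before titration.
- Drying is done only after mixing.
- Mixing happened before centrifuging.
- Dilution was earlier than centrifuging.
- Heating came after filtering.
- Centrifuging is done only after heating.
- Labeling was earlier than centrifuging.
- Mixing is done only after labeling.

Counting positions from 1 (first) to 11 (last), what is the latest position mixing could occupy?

Mixing must come before centrifuging, drying, filtering, heating, and titration — 5 steps forced after it.
Everything else can be placed before mixing in some valid order, so mixing can sit as late as position 11 − 5 = 6.

6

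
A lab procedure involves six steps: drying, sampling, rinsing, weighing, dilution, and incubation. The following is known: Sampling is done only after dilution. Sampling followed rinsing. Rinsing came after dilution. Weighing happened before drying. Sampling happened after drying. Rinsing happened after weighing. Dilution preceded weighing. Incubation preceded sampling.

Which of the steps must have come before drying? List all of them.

Directly stated before drying: weighing.
Dilution reaches drying via dilution → weighing → drying.
No chain forces incubation (or any of the others) ahead of drying.

dilution, weighing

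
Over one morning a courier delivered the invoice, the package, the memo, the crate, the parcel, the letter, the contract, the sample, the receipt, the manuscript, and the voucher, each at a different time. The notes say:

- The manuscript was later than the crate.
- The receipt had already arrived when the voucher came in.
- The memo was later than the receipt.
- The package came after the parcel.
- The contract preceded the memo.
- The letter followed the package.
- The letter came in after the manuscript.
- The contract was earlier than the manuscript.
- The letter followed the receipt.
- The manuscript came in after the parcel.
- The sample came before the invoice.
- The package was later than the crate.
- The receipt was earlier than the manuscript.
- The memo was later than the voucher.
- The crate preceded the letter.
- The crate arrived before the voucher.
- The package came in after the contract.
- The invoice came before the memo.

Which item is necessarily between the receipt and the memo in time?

the voucher

Tracing the constraints gives the receipt → the voucher → the memo, so the voucher sits after the receipt and before the memo.
No other item is forced both after the receipt and before the memo.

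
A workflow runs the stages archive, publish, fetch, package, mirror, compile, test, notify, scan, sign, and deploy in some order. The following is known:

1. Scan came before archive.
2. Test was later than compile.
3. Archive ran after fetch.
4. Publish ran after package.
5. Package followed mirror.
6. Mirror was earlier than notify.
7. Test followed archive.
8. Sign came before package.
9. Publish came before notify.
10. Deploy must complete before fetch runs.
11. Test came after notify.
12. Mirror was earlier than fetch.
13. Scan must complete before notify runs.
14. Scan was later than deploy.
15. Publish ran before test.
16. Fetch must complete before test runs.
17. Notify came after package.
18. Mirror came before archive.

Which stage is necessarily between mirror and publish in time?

package

Tracing the constraints gives mirror → package → publish, so package sits after mirror and before publish.
No other stage is forced both after mirror and before publish.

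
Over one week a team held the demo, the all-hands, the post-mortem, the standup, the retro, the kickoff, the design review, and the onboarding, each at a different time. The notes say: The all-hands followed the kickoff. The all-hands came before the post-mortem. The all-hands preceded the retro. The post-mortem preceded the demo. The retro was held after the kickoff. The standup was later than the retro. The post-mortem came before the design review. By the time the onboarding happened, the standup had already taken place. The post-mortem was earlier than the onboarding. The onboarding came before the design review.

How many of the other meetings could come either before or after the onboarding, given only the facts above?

1

Forced before the onboarding: the all-hands, the kickoff, the post-mortem, the retro, and the standup; forced after the onboarding: the design review.
That leaves the demo with no forced order relative to the onboarding — 1.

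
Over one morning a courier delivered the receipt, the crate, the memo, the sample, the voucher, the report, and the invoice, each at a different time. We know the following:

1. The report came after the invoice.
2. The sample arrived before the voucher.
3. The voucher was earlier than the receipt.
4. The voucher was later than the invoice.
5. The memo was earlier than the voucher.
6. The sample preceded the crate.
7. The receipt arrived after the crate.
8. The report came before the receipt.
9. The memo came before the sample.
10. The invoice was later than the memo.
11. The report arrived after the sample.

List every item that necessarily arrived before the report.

Directly stated before the report: the invoice and the sample.
The memo reaches the report via the memo → the sample → the report.
No chain forces the crate (or any of the others) ahead of the report.

the invoice, the memo, the sample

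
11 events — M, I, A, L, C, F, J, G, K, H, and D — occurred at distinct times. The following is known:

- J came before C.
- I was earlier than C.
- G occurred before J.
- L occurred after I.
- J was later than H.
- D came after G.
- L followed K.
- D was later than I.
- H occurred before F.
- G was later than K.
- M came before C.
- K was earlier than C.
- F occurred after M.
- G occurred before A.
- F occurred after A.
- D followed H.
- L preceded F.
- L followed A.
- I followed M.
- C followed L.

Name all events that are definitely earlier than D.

G, H, I, K, M

Directly stated before D: G, H, and I.
K reaches D via K → G → D.
M reaches D via M → I → D.
No chain forces L (or any of the others) ahead of D.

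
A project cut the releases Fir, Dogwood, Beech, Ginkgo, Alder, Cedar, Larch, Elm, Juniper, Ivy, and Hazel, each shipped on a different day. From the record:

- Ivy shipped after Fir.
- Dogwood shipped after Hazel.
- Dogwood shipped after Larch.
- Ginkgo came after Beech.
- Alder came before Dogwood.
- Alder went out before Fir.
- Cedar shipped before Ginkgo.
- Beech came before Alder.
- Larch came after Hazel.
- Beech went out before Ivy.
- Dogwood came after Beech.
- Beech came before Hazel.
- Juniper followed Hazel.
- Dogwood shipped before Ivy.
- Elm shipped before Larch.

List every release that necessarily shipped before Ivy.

Directly stated before Ivy: Beech, Dogwood, and Fir.
Alder reaches Ivy via Alder → Dogwood → Ivy.
Elm reaches Ivy via Elm → Larch → Dogwood → Ivy.
Hazel reaches Ivy via Hazel → Dogwood → Ivy.
Likewise Larch reaches Ivy by chaining the stated constraints.
No chain forces Juniper (or any of the others) ahead of Ivy.

Alder, Beech, Dogwood, Elm, Fir, Hazel, Larch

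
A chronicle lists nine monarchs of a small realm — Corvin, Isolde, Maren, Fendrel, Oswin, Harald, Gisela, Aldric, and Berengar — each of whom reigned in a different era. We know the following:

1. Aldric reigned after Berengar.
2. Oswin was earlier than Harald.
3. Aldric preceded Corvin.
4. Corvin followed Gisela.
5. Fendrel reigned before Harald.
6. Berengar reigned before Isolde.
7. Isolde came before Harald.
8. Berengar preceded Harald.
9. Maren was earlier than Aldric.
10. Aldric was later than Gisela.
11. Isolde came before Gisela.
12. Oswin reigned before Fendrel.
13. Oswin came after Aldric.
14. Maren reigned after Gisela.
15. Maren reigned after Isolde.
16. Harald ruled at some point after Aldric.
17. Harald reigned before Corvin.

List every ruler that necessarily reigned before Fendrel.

Directly stated before Fendrel: Oswin.
Aldric reaches Fendrel via Aldric → Oswin → Fendrel.
Berengar reaches Fendrel via Berengar → Aldric → Oswin → Fendrel.
Gisela reaches Fendrel via Gisela → Aldric → Oswin → Fendrel.
Likewise Isolde and Maren each reach Fendrel by chaining the stated constraints.
No chain forces Harald (or any of the others) ahead of Fendrel.

Aldric, Berengar, Gisela, Isolde, Maren, Oswin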